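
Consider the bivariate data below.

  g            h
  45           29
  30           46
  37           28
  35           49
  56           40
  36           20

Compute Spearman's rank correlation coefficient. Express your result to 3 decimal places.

Rank g: 5, 1, 4, 2, 6, 3
Rank h: 3, 5, 2, 6, 4, 1
d = rank(g) − rank(h): 2, -4, 2, -4, 2, 2; Σd² = 48
ρ = 1 − 6Σd² / [n(n²−1)] = 1 − 6×48 / (6×35) = 1 − 288/210 ≈ -0.371

-0.371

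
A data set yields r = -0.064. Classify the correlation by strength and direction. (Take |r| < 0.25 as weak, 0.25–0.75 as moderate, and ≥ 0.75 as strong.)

weak negative

r = -0.064 < 0 so the relationship is negative.
|r| = 0.064, which falls in the weak range.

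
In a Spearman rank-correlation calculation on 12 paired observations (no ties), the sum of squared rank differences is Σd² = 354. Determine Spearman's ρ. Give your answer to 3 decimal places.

-0.238

ρ = 1 − 6Σd² / [n(n²−1)] = 1 − 6×354 / (12×143)
  = 1 − 2124/1716 = 1 − 1.2378 ≈ -0.238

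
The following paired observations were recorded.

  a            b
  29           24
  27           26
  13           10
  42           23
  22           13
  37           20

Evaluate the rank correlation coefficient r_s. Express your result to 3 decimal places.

0.486

Rank a: 4, 3, 1, 6, 2, 5
Rank b: 5, 6, 1, 4, 2, 3
d = rank(a) − rank(b): -1, -3, 0, 2, 0, 2; Σd² = 18
ρ = 1 − 6Σd² / [n(n²−1)] = 1 − 6×18 / (6×35) = 1 − 108/210 ≈ 0.486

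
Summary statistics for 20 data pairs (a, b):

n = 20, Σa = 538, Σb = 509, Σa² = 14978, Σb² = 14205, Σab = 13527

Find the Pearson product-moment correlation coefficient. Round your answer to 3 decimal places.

r = (nΣab − ΣaΣb) / √[(nΣa² − (Σa)²)(nΣb² − (Σb)²)]
Numerator: 20×13527 − 538×509 = -3302
Denominator: √[(299560 − 289444)(284100 − 259081)] = √[10116 × 25019] = 15908.8719
r = -3302 / 15908.8719 ≈ -0.208

-0.208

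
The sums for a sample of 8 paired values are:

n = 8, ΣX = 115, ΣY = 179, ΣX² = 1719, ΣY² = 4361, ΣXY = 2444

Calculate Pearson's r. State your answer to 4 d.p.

r = (nΣXY − ΣXΣY) / √[(nΣX² − (ΣX)²)(nΣY² − (ΣY)²)]
Numerator: 8×2444 − 115×179 = -1033
Denominator: √[(13752 − 13225)(34888 − 32041)] = √[527 × 2847] = 1224.8955
r = -1033 / 1224.8955 ≈ -0.8433

-0.8433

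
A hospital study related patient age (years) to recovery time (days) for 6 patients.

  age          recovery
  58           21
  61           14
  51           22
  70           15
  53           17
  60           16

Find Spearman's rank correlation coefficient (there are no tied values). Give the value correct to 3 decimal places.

-0.886

Rank age: 3, 5, 1, 6, 2, 4
Rank recovery: 5, 1, 6, 2, 4, 3
d = rank(age) − rank(recovery): -2, 4, -5, 4, -2, 1; Σd² = 66
ρ = 1 − 6Σd² / [n(n²−1)] = 1 − 6×66 / (6×35) = 1 − 396/210 ≈ -0.886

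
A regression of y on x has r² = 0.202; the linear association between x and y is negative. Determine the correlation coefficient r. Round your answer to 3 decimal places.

-0.449

|r| = √0.202 = 0.449
The association is negative, so r = −0.449.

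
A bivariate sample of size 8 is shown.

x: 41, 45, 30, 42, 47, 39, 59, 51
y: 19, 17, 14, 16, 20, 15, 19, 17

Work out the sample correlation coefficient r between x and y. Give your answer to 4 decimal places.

0.6863

n = 8, Σx = 354, Σy = 137, Σx² = 16182, Σy² = 2377, Σxy = 6149
nΣxy − ΣxΣy = 49192 − 48498 = 694
nΣx² − (Σx)² = 129456 − 125316 = 4140; nΣy² − (Σy)² = 19016 − 18769 = 247
r = 694 / √(4140 × 247) = 694 / 1011.2270 ≈ 0.6863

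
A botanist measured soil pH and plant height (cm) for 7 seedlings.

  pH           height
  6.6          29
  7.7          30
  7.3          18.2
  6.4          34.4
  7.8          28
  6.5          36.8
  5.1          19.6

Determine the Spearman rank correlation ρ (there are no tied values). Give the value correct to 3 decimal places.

Rank pH: 4, 6, 5, 2, 7, 3, 1
Rank height: 4, 5, 1, 6, 3, 7, 2
d = rank(pH) − rank(height): 0, 1, 4, -4, 4, -4, -1; Σd² = 66
ρ = 1 − 6Σd² / [n(n²−1)] = 1 − 6×66 / (7×48) = 1 − 396/336 ≈ -0.179

-0.179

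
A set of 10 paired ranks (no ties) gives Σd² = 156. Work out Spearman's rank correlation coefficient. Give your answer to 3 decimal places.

0.055

ρ = 1 − 6Σd² / [n(n²−1)] = 1 − 6×156 / (10×99)
  = 1 − 936/990 = 1 − 0.9455 ≈ 0.055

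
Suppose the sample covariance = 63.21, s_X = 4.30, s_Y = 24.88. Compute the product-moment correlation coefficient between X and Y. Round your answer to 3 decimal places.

0.591

r = Cov(X,Y) / (s_X · s_Y) = 63.21 / (4.30 × 24.88)
  = 63.21 / 106.9840 ≈ 0.591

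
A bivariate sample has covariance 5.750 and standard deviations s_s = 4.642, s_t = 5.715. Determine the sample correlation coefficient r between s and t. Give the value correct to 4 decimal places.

r = Cov(s,t) / (s_s · s_t) = 5.750 / (4.642 × 5.715)
  = 5.750 / 26.5290 ≈ 0.2167

0.2167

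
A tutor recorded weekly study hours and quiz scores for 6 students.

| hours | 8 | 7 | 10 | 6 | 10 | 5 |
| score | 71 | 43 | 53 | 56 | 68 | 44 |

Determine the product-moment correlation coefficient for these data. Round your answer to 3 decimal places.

n = 6, Σx = 46, Σy = 335, Σx² = 374, Σy² = 19395, Σxy = 2635
nΣxy − ΣxΣy = 15810 − 15410 = 400
nΣx² − (Σx)² = 2244 − 2116 = 128; nΣy² − (Σy)² = 116370 − 112225 = 4145
r = 400 / √(128 × 4145) = 400 / 728.3955 ≈ 0.549

0.549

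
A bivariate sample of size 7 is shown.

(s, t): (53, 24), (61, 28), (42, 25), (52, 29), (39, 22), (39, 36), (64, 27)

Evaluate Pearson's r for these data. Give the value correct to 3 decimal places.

n = 7, Σs = 350, Σt = 191, Σs² = 18136, Σt² = 5335, Σst = 9528
nΣst − ΣsΣt = 66696 − 66850 = -154
nΣs² − (Σs)² = 126952 − 122500 = 4452; nΣt² − (Σt)² = 37345 − 36481 = 864
r = -154 / √(4452 × 864) = -154 / 1961.2567 ≈ -0.079

-0.079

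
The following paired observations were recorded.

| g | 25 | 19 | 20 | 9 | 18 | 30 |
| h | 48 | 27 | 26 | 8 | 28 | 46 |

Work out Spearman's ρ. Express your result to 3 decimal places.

0.714

Rank g: 5, 3, 4, 1, 2, 6
Rank h: 6, 3, 2, 1, 4, 5
d = rank(g) − rank(h): -1, 0, 2, 0, -2, 1; Σd² = 10
ρ = 1 − 6Σd² / [n(n²−1)] = 1 − 6×10 / (6×35) = 1 − 60/210 ≈ 0.714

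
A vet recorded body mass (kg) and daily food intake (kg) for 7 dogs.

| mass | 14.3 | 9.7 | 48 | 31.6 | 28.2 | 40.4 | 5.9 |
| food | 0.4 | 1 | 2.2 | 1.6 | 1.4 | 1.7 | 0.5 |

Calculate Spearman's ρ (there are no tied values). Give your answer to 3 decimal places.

Rank mass: 3, 2, 7, 5, 4, 6, 1
Rank food: 1, 3, 7, 5, 4, 6, 2
d = rank(mass) − rank(food): 2, -1, 0, 0, 0, 0, -1; Σd² = 6
ρ = 1 − 6Σd² / [n(n²−1)] = 1 − 6×6 / (7×48) = 1 − 36/336 ≈ 0.893

0.893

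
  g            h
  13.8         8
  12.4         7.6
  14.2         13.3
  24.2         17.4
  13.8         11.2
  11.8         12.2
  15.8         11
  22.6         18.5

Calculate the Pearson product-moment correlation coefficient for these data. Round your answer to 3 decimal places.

0.851

n = 8, Σg = 128.6, Σh = 99.2, Σg² = 2221.56, Σh² = 1338.94, Σgh = 1705
nΣgh − ΣgΣh = 13640 − 12757.12 = 882.88
nΣg² − (Σg)² = 17772.48 − 16537.96 = 1234.52; nΣh² − (Σh)² = 10711.52 − 9840.64 = 870.88
r = 882.88 / √(1234.52 × 870.88) = 882.88 / 1036.8793 ≈ 0.851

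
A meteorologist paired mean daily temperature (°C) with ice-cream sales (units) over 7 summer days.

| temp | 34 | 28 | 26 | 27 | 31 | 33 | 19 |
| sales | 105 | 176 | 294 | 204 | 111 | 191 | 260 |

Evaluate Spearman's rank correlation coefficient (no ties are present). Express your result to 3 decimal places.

Rank temp: 7, 4, 2, 3, 5, 6, 1
Rank sales: 1, 3, 7, 5, 2, 4, 6
d = rank(temp) − rank(sales): 6, 1, -5, -2, 3, 2, -5; Σd² = 104
ρ = 1 − 6Σd² / [n(n²−1)] = 1 − 6×104 / (7×48) = 1 − 624/336 ≈ -0.857

-0.857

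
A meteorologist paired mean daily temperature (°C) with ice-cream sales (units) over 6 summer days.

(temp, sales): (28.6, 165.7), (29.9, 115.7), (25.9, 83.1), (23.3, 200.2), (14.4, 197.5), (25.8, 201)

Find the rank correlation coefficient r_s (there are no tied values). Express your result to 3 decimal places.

Rank temp: 5, 6, 4, 2, 1, 3
Rank sales: 3, 2, 1, 5, 4, 6
d = rank(temp) − rank(sales): 2, 4, 3, -3, -3, -3; Σd² = 56
ρ = 1 − 6Σd² / [n(n²−1)] = 1 − 6×56 / (6×35) = 1 − 336/210 ≈ -0.600

-0.600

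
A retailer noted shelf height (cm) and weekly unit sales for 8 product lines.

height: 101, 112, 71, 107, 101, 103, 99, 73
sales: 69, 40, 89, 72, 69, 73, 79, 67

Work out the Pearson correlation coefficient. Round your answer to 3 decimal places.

-0.552

n = 8, Σx = 767, Σy = 558, Σx² = 75175, Σy² = 40286, Σxy = 52672
nΣxy − ΣxΣy = 421376 − 427986 = -6610
nΣx² − (Σx)² = 601400 − 588289 = 13111; nΣy² − (Σy)² = 322288 − 311364 = 10924
r = -6610 / √(13111 × 10924) = -6610 / 11967.6466 ≈ -0.552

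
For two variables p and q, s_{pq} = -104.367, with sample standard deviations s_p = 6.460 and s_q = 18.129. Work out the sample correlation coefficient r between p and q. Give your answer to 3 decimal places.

r = Cov(p,q) / (s_p · s_q) = -104.367 / (6.460 × 18.129)
  = -104.367 / 117.1133 ≈ -0.891

-0.891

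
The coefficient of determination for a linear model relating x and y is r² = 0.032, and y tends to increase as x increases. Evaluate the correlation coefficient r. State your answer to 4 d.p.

|r| = √0.032 = 0.1789
The association is positive, so r = 0.1789.

0.1789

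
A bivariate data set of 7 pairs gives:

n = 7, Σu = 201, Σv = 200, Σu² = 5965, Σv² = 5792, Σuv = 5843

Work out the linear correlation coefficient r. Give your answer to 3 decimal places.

r = (nΣuv − ΣuΣv) / √[(nΣu² − (Σu)²)(nΣv² − (Σv)²)]
Numerator: 7×5843 − 201×200 = 701
Denominator: √[(41755 − 40401)(40544 − 40000)] = √[1354 × 544] = 858.2401
r = 701 / 858.2401 ≈ 0.817

0.817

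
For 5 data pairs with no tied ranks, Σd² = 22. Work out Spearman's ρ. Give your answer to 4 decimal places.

ρ = 1 − 6Σd² / [n(n²−1)] = 1 − 6×22 / (5×24)
  = 1 − 132/120 = 1 − 1.10000 ≈ -0.1000

-0.1000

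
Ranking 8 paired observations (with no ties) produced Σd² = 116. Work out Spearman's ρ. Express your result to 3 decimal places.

-0.381

ρ = 1 − 6Σd² / [n(n²−1)] = 1 − 6×116 / (8×63)
  = 1 − 696/504 = 1 − 1.3810 ≈ -0.381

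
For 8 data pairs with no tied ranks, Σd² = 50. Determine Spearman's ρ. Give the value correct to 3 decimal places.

0.405

ρ = 1 − 6Σd² / [n(n²−1)] = 1 − 6×50 / (8×63)
  = 1 − 300/504 = 1 − 0.5952 ≈ 0.405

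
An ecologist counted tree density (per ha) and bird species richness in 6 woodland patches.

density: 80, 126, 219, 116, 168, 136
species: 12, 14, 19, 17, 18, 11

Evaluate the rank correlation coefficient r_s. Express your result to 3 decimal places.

Rank density: 1, 3, 6, 2, 5, 4
Rank species: 2, 3, 6, 4, 5, 1
d = rank(density) − rank(species): -1, 0, 0, -2, 0, 3; Σd² = 14
ρ = 1 − 6Σd² / [n(n²−1)] = 1 − 6×14 / (6×35) = 1 − 84/210 ≈ 0.600

0.600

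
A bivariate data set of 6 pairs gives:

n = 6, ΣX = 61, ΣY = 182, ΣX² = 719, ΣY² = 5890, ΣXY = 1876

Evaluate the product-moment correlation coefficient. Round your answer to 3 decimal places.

0.134

r = (nΣXY − ΣXΣY) / √[(nΣX² − (ΣX)²)(nΣY² − (ΣY)²)]
Numerator: 6×1876 − 61×182 = 154
Denominator: √[(4314 − 3721)(35340 − 33124)] = √[593 × 2216] = 1146.3368
r = 154 / 1146.3368 ≈ 0.134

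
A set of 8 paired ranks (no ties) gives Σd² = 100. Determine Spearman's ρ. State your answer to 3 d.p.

ρ = 1 − 6Σd² / [n(n²−1)] = 1 − 6×100 / (8×63)
  = 1 − 600/504 = 1 − 1.1905 ≈ -0.190

-0.190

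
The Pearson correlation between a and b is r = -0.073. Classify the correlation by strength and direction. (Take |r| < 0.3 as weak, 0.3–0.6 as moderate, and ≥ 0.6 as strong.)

weak negative

r = -0.073 < 0 so the relationship is negative.
|r| = 0.073, which falls in the weak range.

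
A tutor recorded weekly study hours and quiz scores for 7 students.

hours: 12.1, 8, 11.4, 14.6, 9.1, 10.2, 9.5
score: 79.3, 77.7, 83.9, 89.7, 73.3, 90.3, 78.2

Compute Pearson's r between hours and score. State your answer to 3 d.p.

n = 7, Σx = 74.9, Σy = 572.4, Σx² = 830.63, Σy² = 47053.3, Σxy = 6178.2
nΣxy − ΣxΣy = 43247.4 − 42872.76 = 374.64
nΣx² − (Σx)² = 5814.41 − 5610.01 = 204.4; nΣy² − (Σy)² = 329373.1 − 327641.76 = 1731.34
r = 374.64 / √(204.4 × 1731.34) = 374.64 / 594.8831 ≈ 0.630

0.630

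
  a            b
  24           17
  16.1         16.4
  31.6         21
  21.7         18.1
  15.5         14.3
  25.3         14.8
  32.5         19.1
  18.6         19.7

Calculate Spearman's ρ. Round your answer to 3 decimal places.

0.524

Rank a: 5, 2, 7, 4, 1, 6, 8, 3
Rank b: 4, 3, 8, 5, 1, 2, 6, 7
d = rank(a) − rank(b): 1, -1, -1, -1, 0, 4, 2, -4; Σd² = 40
ρ = 1 − 6Σd² / [n(n²−1)] = 1 − 6×40 / (8×63) = 1 − 240/504 ≈ 0.524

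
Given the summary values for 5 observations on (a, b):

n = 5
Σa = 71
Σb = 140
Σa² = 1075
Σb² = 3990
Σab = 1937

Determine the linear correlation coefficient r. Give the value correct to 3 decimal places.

-0.746

r = (nΣab − ΣaΣb) / √[(nΣa² − (Σa)²)(nΣb² − (Σb)²)]
Numerator: 5×1937 − 71×140 = -255
Denominator: √[(5375 − 5041)(19950 − 19600)] = √[334 × 350] = 341.9064
r = -255 / 341.9064 ≈ -0.746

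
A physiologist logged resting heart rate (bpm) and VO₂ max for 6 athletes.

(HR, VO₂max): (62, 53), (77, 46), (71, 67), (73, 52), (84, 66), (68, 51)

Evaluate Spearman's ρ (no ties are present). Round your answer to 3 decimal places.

-0.029

Rank HR: 1, 5, 3, 4, 6, 2
Rank VO₂max: 4, 1, 6, 3, 5, 2
d = rank(HR) − rank(VO₂max): -3, 4, -3, 1, 1, 0; Σd² = 36
ρ = 1 − 6Σd² / [n(n²−1)] = 1 − 6×36 / (6×35) = 1 − 216/210 ≈ -0.029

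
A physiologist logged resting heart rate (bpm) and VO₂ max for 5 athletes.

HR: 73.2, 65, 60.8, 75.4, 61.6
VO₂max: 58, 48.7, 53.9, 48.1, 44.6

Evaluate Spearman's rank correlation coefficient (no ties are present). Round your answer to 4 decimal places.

Rank HR: 4, 3, 1, 5, 2
Rank VO₂max: 5, 3, 4, 2, 1
d = rank(HR) − rank(VO₂max): -1, 0, -3, 3, 1; Σd² = 20
ρ = 1 − 6Σd² / [n(n²−1)] = 1 − 6×20 / (5×24) = 1 − 120/120 ≈ 0.0000

0.0000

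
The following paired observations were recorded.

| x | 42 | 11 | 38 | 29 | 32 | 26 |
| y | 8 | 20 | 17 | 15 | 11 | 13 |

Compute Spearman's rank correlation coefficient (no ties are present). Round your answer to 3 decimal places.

-0.600

Rank x: 6, 1, 5, 3, 4, 2
Rank y: 1, 6, 5, 4, 2, 3
d = rank(x) − rank(y): 5, -5, 0, -1, 2, -1; Σd² = 56
ρ = 1 − 6Σd² / [n(n²−1)] = 1 − 6×56 / (6×35) = 1 − 336/210 ≈ -0.600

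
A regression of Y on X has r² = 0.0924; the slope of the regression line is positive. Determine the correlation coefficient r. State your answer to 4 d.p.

0.3040

|r| = √0.0924 = 0.3040
The association is positive, so r = 0.3040.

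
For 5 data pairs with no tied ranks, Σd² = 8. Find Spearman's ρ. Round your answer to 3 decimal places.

ρ = 1 − 6Σd² / [n(n²−1)] = 1 − 6×8 / (5×24)
  = 1 − 48/120 = 1 − 0.4000 ≈ 0.600

0.600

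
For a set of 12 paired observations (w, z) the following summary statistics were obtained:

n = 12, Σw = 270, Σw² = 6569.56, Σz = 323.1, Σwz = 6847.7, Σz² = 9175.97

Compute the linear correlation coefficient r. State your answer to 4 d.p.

r = (nΣwz − ΣwΣz) / √[(nΣw² − (Σw)²)(nΣz² − (Σz)²)]
Numerator: 12×6847.7 − 270×323.1 = -5064.6
Denominator: √[(78834.72 − 72900)(110111.64 − 104393.61)] = √[5934.72 × 5718.03] = 5825.3675
r = -5064.6 / 5825.3675 ≈ -0.8694

-0.8694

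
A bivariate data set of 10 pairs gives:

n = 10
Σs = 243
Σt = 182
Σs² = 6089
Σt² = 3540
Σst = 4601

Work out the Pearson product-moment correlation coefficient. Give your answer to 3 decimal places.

0.872

r = (nΣst − ΣsΣt) / √[(nΣs² − (Σs)²)(nΣt² − (Σt)²)]
Numerator: 10×4601 − 243×182 = 1784
Denominator: √[(60890 − 59049)(35400 − 33124)] = √[1841 × 2276] = 2046.9773
r = 1784 / 2046.9773 ≈ 0.872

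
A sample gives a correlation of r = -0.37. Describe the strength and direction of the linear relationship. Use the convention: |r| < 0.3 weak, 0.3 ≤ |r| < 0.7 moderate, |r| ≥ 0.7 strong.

r = -0.37 < 0 so the relationship is negative.
|r| = 0.37, which falls in the moderate range.

moderate negative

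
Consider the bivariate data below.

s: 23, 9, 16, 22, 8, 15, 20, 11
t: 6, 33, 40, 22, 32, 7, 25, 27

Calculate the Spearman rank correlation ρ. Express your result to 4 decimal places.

-0.6190

Rank s: 8, 2, 5, 7, 1, 4, 6, 3
Rank t: 1, 7, 8, 3, 6, 2, 4, 5
d = rank(s) − rank(t): 7, -5, -3, 4, -5, 2, 2, -2; Σd² = 136
ρ = 1 − 6Σd² / [n(n²−1)] = 1 − 6×136 / (8×63) = 1 − 816/504 ≈ -0.6190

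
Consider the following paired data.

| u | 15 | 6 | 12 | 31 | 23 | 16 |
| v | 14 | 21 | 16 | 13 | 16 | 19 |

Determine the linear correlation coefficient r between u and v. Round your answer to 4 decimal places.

n = 6, Σu = 103, Σv = 99, Σu² = 2151, Σv² = 1679, Σuv = 1603
nΣuv − ΣuΣv = 9618 − 10197 = -579
nΣu² − (Σu)² = 12906 − 10609 = 2297; nΣv² − (Σv)² = 10074 − 9801 = 273
r = -579 / √(2297 × 273) = -579 / 791.8845 ≈ -0.7312

-0.7312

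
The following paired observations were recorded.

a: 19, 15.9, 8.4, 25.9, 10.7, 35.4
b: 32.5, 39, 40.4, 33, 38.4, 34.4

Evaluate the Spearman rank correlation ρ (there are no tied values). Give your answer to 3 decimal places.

-0.714

Rank a: 4, 3, 1, 5, 2, 6
Rank b: 1, 5, 6, 2, 4, 3
d = rank(a) − rank(b): 3, -2, -5, 3, -2, 3; Σd² = 60
ρ = 1 − 6Σd² / [n(n²−1)] = 1 − 6×60 / (6×35) = 1 − 360/210 ≈ -0.714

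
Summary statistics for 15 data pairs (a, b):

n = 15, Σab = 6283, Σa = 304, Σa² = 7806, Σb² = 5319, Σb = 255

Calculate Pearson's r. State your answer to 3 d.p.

r = (nΣab − ΣaΣb) / √[(nΣa² − (Σa)²)(nΣb² − (Σb)²)]
Numerator: 15×6283 − 304×255 = 16725
Denominator: √[(117090 − 92416)(79785 − 65025)] = √[24674 × 14760] = 19083.7166
r = 16725 / 19083.7166 ≈ 0.876

0.876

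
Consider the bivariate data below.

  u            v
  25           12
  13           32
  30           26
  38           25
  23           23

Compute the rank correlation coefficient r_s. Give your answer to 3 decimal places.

-0.200

Rank u: 3, 1, 4, 5, 2
Rank v: 1, 5, 4, 3, 2
d = rank(u) − rank(v): 2, -4, 0, 2, 0; Σd² = 24
ρ = 1 − 6Σd² / [n(n²−1)] = 1 − 6×24 / (5×24) = 1 − 144/120 ≈ -0.200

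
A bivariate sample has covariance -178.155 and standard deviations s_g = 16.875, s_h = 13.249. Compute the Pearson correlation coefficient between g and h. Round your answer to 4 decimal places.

-0.7968

r = Cov(g,h) / (s_g · s_h) = -178.155 / (16.875 × 13.249)
  = -178.155 / 223.5769 ≈ -0.7968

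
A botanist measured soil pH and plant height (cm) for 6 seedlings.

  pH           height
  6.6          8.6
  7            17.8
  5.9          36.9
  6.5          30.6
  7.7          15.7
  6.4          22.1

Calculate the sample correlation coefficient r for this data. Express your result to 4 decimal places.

-0.6305

n = 6, Σx = 40.1, Σy = 131.7, Σx² = 269.87, Σy² = 3423.67, Σxy = 860.3
nΣxy − ΣxΣy = 5161.8 − 5281.17 = -119.37
nΣx² − (Σx)² = 1619.22 − 1608.01 = 11.21; nΣy² − (Σy)² = 20542.02 − 17344.89 = 3197.13
r = -119.37 / √(11.21 × 3197.13) = -119.37 / 189.3141 ≈ -0.6305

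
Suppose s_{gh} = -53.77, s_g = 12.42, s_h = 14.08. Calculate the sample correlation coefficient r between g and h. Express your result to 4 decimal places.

-0.3075

r = Cov(g,h) / (s_g · s_h) = -53.77 / (12.42 × 14.08)
  = -53.77 / 174.8736 ≈ -0.3075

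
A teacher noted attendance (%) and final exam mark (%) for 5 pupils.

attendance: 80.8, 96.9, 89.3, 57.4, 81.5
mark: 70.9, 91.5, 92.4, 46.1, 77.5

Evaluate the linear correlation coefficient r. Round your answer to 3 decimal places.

0.972

n = 5, Σx = 405.9, Σy = 378.4, Σx² = 33829.75, Σy² = 30068.28, Σxy = 31808.78
nΣxy − ΣxΣy = 159043.9 − 153592.56 = 5451.34
nΣx² − (Σx)² = 169148.75 − 164754.81 = 4393.94; nΣy² − (Σy)² = 150341.4 − 143186.56 = 7154.84
r = 5451.34 / √(4393.94 × 7154.84) = 5451.34 / 5606.9544 ≈ 0.972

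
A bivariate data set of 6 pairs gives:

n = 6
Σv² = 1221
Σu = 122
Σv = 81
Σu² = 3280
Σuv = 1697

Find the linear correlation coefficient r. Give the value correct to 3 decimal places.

0.157

r = (nΣuv − ΣuΣv) / √[(nΣu² − (Σu)²)(nΣv² − (Σv)²)]
Numerator: 6×1697 − 122×81 = 300
Denominator: √[(19680 − 14884)(7326 − 6561)] = √[4796 × 765] = 1915.4477
r = 300 / 1915.4477 ≈ 0.157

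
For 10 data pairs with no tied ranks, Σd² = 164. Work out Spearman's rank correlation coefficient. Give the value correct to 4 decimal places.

0.0061

ρ = 1 − 6Σd² / [n(n²−1)] = 1 − 6×164 / (10×99)
  = 1 − 984/990 = 1 − 0.99394 ≈ 0.0061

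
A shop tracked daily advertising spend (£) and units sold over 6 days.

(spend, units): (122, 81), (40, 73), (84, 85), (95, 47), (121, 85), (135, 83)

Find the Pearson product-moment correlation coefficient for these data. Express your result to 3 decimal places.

n = 6, Σx = 597, Σy = 454, Σx² = 65431, Σy² = 35438, Σxy = 45897
nΣxy − ΣxΣy = 275382 − 271038 = 4344
nΣx² − (Σx)² = 392586 − 356409 = 36177; nΣy² − (Σy)² = 212628 − 206116 = 6512
r = 4344 / √(36177 × 6512) = 4344 / 15348.7662 ≈ 0.283

0.283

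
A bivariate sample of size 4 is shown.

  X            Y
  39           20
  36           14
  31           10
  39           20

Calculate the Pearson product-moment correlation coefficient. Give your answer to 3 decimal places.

n = 4, ΣX = 145, ΣY = 64, ΣX² = 5299, ΣY² = 1096, ΣXY = 2374
nΣXY − ΣXΣY = 9496 − 9280 = 216
nΣX² − (ΣX)² = 21196 − 21025 = 171; nΣY² − (ΣY)² = 4384 − 4096 = 288
r = 216 / √(171 × 288) = 216 / 221.9189 ≈ 0.973

0.973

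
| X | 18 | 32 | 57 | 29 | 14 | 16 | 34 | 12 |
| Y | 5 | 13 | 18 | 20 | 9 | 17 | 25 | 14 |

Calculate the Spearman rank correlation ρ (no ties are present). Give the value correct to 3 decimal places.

0.524

Rank X: 4, 6, 8, 5, 2, 3, 7, 1
Rank Y: 1, 3, 6, 7, 2, 5, 8, 4
d = rank(X) − rank(Y): 3, 3, 2, -2, 0, -2, -1, -3; Σd² = 40
ρ = 1 − 6Σd² / [n(n²−1)] = 1 − 6×40 / (8×63) = 1 − 240/504 ≈ 0.524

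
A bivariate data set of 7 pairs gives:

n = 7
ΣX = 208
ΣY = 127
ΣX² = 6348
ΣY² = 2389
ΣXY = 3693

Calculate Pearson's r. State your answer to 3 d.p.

r = (nΣXY − ΣXΣY) / √[(nΣX² − (ΣX)²)(nΣY² − (ΣY)²)]
Numerator: 7×3693 − 208×127 = -565
Denominator: √[(44436 − 43264)(16723 − 16129)] = √[1172 × 594] = 834.3668
r = -565 / 834.3668 ≈ -0.677

-0.677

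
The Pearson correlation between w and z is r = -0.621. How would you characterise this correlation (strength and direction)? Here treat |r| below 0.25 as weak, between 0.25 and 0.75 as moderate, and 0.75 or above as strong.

moderate negative

r = -0.621 < 0 so the relationship is negative.
|r| = 0.621, which falls in the moderate range.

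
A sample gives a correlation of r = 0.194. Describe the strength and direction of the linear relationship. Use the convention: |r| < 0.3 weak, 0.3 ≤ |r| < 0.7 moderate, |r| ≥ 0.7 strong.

r = 0.194 > 0 so the relationship is positive.
|r| = 0.194, which falls in the weak range.

weak positive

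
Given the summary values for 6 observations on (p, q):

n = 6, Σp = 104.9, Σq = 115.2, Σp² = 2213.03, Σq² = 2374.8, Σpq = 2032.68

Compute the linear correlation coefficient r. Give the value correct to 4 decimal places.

0.0748

r = (nΣpq − ΣpΣq) / √[(nΣp² − (Σp)²)(nΣq² − (Σq)²)]
Numerator: 6×2032.68 − 104.9×115.2 = 111.6
Denominator: √[(13278.18 − 11004.01)(14248.8 − 13271.04)] = √[2274.17 × 977.76] = 1491.1715
r = 111.6 / 1491.1715 ≈ 0.0748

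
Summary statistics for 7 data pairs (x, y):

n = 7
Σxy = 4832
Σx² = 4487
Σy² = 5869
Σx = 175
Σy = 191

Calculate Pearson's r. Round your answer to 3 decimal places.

0.210

r = (nΣxy − ΣxΣy) / √[(nΣx² − (Σx)²)(nΣy² − (Σy)²)]
Numerator: 7×4832 − 175×191 = 399
Denominator: √[(31409 − 30625)(41083 − 36481)] = √[784 × 4602] = 1899.4652
r = 399 / 1899.4652 ≈ 0.210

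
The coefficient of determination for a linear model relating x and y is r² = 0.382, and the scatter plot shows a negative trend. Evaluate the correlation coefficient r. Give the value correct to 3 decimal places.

-0.618

|r| = √0.382 = 0.618
The association is negative, so r = −0.618.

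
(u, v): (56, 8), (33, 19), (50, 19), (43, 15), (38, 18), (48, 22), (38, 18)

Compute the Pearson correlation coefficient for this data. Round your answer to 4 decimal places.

n = 7, Σu = 306, Σv = 119, Σu² = 13766, Σv² = 2143, Σuv = 5094
nΣuv − ΣuΣv = 35658 − 36414 = -756
nΣu² − (Σu)² = 96362 − 93636 = 2726; nΣv² − (Σv)² = 15001 − 14161 = 840
r = -756 / √(2726 × 840) = -756 / 1513.2217 ≈ -0.4996

-0.4996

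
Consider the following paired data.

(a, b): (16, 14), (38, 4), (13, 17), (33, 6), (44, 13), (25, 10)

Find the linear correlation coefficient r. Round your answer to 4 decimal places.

-0.6069

n = 6, Σa = 169, Σb = 64, Σa² = 5519, Σb² = 806, Σab = 1617
nΣab − ΣaΣb = 9702 − 10816 = -1114
nΣa² − (Σa)² = 33114 − 28561 = 4553; nΣb² − (Σb)² = 4836 − 4096 = 740
r = -1114 / √(4553 × 740) = -1114 / 1835.5435 ≈ -0.6069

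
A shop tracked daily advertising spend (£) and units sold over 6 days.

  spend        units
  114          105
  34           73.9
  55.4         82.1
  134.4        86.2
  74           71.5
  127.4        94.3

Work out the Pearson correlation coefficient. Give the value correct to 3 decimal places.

n = 6, Σx = 539.2, Σy = 513, Σx² = 56991.28, Σy² = 44661.8, Σxy = 47921.04
nΣxy − ΣxΣy = 287526.24 − 276609.6 = 10916.64
nΣx² − (Σx)² = 341947.68 − 290736.64 = 51211.04; nΣy² − (Σy)² = 267970.8 − 263169 = 4801.8
r = 10916.64 / √(51211.04 × 4801.8) = 10916.64 / 15681.3638 ≈ 0.696

0.696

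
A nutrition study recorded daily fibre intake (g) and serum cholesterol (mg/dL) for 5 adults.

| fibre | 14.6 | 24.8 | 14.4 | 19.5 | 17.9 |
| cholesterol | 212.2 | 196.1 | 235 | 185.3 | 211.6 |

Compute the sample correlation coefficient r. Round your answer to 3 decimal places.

n = 5, Σx = 91.2, Σy = 1040.2, Σx² = 1736.22, Σy² = 217819.7, Σxy = 18746.39
nΣxy − ΣxΣy = 93731.95 − 94866.24 = -1134.29
nΣx² − (Σx)² = 8681.1 − 8317.44 = 363.66; nΣy² − (Σy)² = 1089098.5 − 1082016.04 = 7082.46
r = -1134.29 / √(363.66 × 7082.46) = -1134.29 / 1604.8699 ≈ -0.707

-0.707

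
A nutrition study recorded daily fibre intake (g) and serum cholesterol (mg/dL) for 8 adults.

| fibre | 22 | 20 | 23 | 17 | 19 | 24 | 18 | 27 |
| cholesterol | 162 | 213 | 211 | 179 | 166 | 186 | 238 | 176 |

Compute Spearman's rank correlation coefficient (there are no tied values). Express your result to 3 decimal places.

-0.190

Rank fibre: 5, 4, 6, 1, 3, 7, 2, 8
Rank cholesterol: 1, 7, 6, 4, 2, 5, 8, 3
d = rank(fibre) − rank(cholesterol): 4, -3, 0, -3, 1, 2, -6, 5; Σd² = 100
ρ = 1 − 6Σd² / [n(n²−1)] = 1 − 6×100 / (8×63) = 1 − 600/504 ≈ -0.190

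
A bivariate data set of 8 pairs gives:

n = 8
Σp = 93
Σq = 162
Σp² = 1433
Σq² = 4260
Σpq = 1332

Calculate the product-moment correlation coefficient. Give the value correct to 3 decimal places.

-0.939

r = (nΣpq − ΣpΣq) / √[(nΣp² − (Σp)²)(nΣq² − (Σq)²)]
Numerator: 8×1332 − 93×162 = -4410
Denominator: √[(11464 − 8649)(34080 − 26244)] = √[2815 × 7836] = 4696.6307
r = -4410 / 4696.6307 ≈ -0.939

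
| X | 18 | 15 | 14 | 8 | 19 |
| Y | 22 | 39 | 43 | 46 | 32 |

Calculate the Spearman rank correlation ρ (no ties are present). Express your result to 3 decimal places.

Rank X: 4, 3, 2, 1, 5
Rank Y: 1, 3, 4, 5, 2
d = rank(X) − rank(Y): 3, 0, -2, -4, 3; Σd² = 38
ρ = 1 − 6Σd² / [n(n²−1)] = 1 − 6×38 / (5×24) = 1 − 228/120 ≈ -0.900

-0.900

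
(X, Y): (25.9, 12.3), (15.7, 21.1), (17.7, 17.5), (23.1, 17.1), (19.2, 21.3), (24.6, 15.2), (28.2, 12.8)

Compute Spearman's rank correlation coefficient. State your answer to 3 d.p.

Rank X: 6, 1, 2, 4, 3, 5, 7
Rank Y: 1, 6, 5, 4, 7, 3, 2
d = rank(X) − rank(Y): 5, -5, -3, 0, -4, 2, 5; Σd² = 104
ρ = 1 − 6Σd² / [n(n²−1)] = 1 − 6×104 / (7×48) = 1 − 624/336 ≈ -0.857

-0.857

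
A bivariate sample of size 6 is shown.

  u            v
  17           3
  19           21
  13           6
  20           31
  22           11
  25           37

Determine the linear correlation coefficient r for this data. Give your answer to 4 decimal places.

n = 6, Σu = 116, Σv = 109, Σu² = 2328, Σv² = 2937, Σuv = 2315
nΣuv − ΣuΣv = 13890 − 12644 = 1246
nΣu² − (Σu)² = 13968 − 13456 = 512; nΣv² − (Σv)² = 17622 − 11881 = 5741
r = 1246 / √(512 × 5741) = 1246 / 1714.4655 ≈ 0.7268

0.7268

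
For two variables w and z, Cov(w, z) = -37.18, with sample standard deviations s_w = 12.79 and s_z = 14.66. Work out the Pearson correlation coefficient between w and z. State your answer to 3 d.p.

-0.198

r = Cov(w,z) / (s_w · s_z) = -37.18 / (12.79 × 14.66)
  = -37.18 / 187.5014 ≈ -0.198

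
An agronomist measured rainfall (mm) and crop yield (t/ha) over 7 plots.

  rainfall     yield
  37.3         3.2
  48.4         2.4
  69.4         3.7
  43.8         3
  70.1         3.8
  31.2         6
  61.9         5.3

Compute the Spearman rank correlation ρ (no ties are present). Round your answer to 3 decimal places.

Rank rainfall: 2, 4, 6, 3, 7, 1, 5
Rank yield: 3, 1, 4, 2, 5, 7, 6
d = rank(rainfall) − rank(yield): -1, 3, 2, 1, 2, -6, -1; Σd² = 56
ρ = 1 − 6Σd² / [n(n²−1)] = 1 − 6×56 / (7×48) = 1 − 336/336 ≈ 0.000

0.000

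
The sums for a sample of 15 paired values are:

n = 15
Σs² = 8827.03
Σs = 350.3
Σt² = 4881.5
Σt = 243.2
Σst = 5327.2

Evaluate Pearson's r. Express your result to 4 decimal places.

r = (nΣst − ΣsΣt) / √[(nΣs² − (Σs)²)(nΣt² − (Σt)²)]
Numerator: 15×5327.2 − 350.3×243.2 = -5284.96
Denominator: √[(132405.45 − 122710.09)(73222.5 − 59146.24)] = √[9695.36 × 14076.26] = 11682.2262
r = -5284.96 / 11682.2262 ≈ -0.4524

-0.4524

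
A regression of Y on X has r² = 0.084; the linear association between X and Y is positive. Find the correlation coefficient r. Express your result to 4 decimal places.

|r| = √0.084 = 0.2898
The association is positive, so r = 0.2898.

0.2898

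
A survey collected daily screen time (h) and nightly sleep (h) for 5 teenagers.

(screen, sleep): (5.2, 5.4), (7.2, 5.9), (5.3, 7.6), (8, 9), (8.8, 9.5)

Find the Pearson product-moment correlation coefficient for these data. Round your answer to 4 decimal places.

n = 5, Σx = 34.5, Σy = 37.4, Σx² = 248.41, Σy² = 292.98, Σxy = 266.44
nΣxy − ΣxΣy = 1332.2 − 1290.3 = 41.9
nΣx² − (Σx)² = 1242.05 − 1190.25 = 51.8; nΣy² − (Σy)² = 1464.9 − 1398.76 = 66.14
r = 41.9 / √(51.8 × 66.14) = 41.9 / 58.5325 ≈ 0.7158

0.7158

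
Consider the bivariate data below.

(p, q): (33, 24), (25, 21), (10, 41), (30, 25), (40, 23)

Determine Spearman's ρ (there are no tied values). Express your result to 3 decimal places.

-0.400

Rank p: 4, 2, 1, 3, 5
Rank q: 3, 1, 5, 4, 2
d = rank(p) − rank(q): 1, 1, -4, -1, 3; Σd² = 28
ρ = 1 − 6Σd² / [n(n²−1)] = 1 − 6×28 / (5×24) = 1 − 168/120 ≈ -0.400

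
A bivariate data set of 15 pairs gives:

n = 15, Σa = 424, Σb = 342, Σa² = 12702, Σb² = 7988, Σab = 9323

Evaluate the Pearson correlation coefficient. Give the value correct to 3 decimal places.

r = (nΣab − ΣaΣb) / √[(nΣa² − (Σa)²)(nΣb² − (Σb)²)]
Numerator: 15×9323 − 424×342 = -5163
Denominator: √[(190530 − 179776)(119820 − 116964)] = √[10754 × 2856] = 5541.9693
r = -5163 / 5541.9693 ≈ -0.932

-0.932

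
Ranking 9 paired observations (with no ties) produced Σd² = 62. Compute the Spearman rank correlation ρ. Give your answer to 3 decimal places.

0.483

ρ = 1 − 6Σd² / [n(n²−1)] = 1 − 6×62 / (9×80)
  = 1 − 372/720 = 1 − 0.5167 ≈ 0.483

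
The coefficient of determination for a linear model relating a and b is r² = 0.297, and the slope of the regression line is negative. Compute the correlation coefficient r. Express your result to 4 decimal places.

-0.5450

|r| = √0.297 = 0.5450
The association is negative, so r = −0.5450.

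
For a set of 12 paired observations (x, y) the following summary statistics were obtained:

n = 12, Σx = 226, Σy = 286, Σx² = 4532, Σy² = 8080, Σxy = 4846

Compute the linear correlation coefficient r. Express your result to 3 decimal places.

-0.915

r = (nΣxy − ΣxΣy) / √[(nΣx² − (Σx)²)(nΣy² − (Σy)²)]
Numerator: 12×4846 − 226×286 = -6484
Denominator: √[(54384 − 51076)(96960 − 81796)] = √[3308 × 15164] = 7082.5498
r = -6484 / 7082.5498 ≈ -0.915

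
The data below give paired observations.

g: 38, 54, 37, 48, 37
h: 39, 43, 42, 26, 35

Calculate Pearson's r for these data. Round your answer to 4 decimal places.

-0.0791

n = 5, Σg = 214, Σh = 185, Σg² = 9402, Σh² = 7035, Σgh = 7901
nΣgh − ΣgΣh = 39505 − 39590 = -85
nΣg² − (Σg)² = 47010 − 45796 = 1214; nΣh² − (Σh)² = 35175 − 34225 = 950
r = -85 / √(1214 × 950) = -85 / 1073.9181 ≈ -0.0791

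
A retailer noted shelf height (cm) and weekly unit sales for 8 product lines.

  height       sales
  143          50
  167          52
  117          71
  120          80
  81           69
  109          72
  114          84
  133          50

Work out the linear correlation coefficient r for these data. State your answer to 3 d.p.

-0.636

n = 8, Σx = 984, Σy = 528, Σx² = 125554, Σy² = 36146, Σxy = 63404
nΣxy − ΣxΣy = 507232 − 519552 = -12320
nΣx² − (Σx)² = 1004432 − 968256 = 36176; nΣy² − (Σy)² = 289168 − 278784 = 10384
r = -12320 / √(36176 × 10384) = -12320 / 19381.7333 ≈ -0.636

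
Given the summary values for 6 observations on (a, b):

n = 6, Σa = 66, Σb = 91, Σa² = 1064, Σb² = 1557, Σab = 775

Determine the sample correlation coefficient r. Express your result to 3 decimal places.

r = (nΣab − ΣaΣb) / √[(nΣa² − (Σa)²)(nΣb² − (Σb)²)]
Numerator: 6×775 − 66×91 = -1356
Denominator: √[(6384 − 4356)(9342 − 8281)] = √[2028 × 1061] = 1466.8701
r = -1356 / 1466.8701 ≈ -0.924

-0.924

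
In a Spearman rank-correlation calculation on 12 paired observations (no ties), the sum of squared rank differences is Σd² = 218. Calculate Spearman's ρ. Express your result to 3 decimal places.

ρ = 1 − 6Σd² / [n(n²−1)] = 1 − 6×218 / (12×143)
  = 1 − 1308/1716 = 1 − 0.7622 ≈ 0.238

0.238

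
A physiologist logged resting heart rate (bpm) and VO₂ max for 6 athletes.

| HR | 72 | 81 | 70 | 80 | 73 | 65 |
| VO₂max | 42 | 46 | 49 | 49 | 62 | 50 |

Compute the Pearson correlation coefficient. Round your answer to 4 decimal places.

n = 6, Σx = 441, Σy = 298, Σx² = 32599, Σy² = 15026, Σxy = 21876
nΣxy − ΣxΣy = 131256 − 131418 = -162
nΣx² − (Σx)² = 195594 − 194481 = 1113; nΣy² − (Σy)² = 90156 − 88804 = 1352
r = -162 / √(1113 × 1352) = -162 / 1226.6931 ≈ -0.1321

-0.1321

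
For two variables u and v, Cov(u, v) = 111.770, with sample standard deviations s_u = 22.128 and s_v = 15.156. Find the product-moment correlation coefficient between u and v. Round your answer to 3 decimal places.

0.333

r = Cov(u,v) / (s_u · s_v) = 111.770 / (22.128 × 15.156)
  = 111.770 / 335.3720 ≈ 0.333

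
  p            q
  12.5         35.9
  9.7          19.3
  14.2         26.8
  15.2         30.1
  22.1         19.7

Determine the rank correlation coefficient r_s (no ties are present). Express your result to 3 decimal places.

0.100

Rank p: 2, 1, 3, 4, 5
Rank q: 5, 1, 3, 4, 2
d = rank(p) − rank(q): -3, 0, 0, 0, 3; Σd² = 18
ρ = 1 − 6Σd² / [n(n²−1)] = 1 − 6×18 / (5×24) = 1 − 108/120 ≈ 0.100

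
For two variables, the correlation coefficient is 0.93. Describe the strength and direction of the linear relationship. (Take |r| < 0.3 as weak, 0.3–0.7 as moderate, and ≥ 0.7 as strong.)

r = 0.93 > 0 so the relationship is positive.
|r| = 0.93, which falls in the strong range.

strong positive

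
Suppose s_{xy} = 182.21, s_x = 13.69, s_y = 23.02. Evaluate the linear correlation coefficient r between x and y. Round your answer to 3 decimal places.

0.578

r = Cov(x,y) / (s_x · s_y) = 182.21 / (13.69 × 23.02)
  = 182.21 / 315.1438 ≈ 0.578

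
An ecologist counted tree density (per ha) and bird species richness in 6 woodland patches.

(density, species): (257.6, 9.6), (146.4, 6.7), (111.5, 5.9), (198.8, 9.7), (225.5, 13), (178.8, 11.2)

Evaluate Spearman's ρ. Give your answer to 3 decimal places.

Rank density: 6, 2, 1, 4, 5, 3
Rank species: 3, 2, 1, 4, 6, 5
d = rank(density) − rank(species): 3, 0, 0, 0, -1, -2; Σd² = 14
ρ = 1 − 6Σd² / [n(n²−1)] = 1 − 6×14 / (6×35) = 1 − 84/210 ≈ 0.600

0.600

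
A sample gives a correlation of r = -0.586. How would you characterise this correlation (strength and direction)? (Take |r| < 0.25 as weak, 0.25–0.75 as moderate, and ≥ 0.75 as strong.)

r = -0.586 < 0 so the relationship is negative.
|r| = 0.586, which falls in the moderate range.

moderate negative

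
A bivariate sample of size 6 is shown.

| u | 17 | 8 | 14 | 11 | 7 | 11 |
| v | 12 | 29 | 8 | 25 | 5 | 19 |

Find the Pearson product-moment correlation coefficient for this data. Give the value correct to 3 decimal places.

-0.245

n = 6, Σu = 68, Σv = 98, Σu² = 840, Σv² = 2060, Σuv = 1067
nΣuv − ΣuΣv = 6402 − 6664 = -262
nΣu² − (Σu)² = 5040 − 4624 = 416; nΣv² − (Σv)² = 12360 − 9604 = 2756
r = -262 / √(416 × 2756) = -262 / 1070.7455 ≈ -0.245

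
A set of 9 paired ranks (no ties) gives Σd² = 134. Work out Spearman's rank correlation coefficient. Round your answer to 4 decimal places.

ρ = 1 − 6Σd² / [n(n²−1)] = 1 − 6×134 / (9×80)
  = 1 − 804/720 = 1 − 1.11667 ≈ -0.1167

-0.1167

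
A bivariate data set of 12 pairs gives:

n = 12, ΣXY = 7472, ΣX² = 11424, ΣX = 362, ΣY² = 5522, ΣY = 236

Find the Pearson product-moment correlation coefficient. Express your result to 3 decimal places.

r = (nΣXY − ΣXΣY) / √[(nΣX² − (ΣX)²)(nΣY² − (ΣY)²)]
Numerator: 12×7472 − 362×236 = 4232
Denominator: √[(137088 − 131044)(66264 − 55696)] = √[6044 × 10568] = 7992.0581
r = 4232 / 7992.0581 ≈ 0.530

0.530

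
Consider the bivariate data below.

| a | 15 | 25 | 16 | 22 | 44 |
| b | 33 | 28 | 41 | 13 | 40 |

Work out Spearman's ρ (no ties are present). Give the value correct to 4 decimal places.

-0.1000

Rank a: 1, 4, 2, 3, 5
Rank b: 3, 2, 5, 1, 4
d = rank(a) − rank(b): -2, 2, -3, 2, 1; Σd² = 22
ρ = 1 − 6Σd² / [n(n²−1)] = 1 − 6×22 / (5×24) = 1 − 132/120 ≈ -0.1000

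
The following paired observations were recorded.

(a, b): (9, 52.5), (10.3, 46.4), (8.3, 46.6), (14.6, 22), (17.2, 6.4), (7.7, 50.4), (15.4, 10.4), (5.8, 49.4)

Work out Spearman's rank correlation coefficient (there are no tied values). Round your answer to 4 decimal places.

-0.8333

Rank a: 4, 5, 3, 6, 8, 2, 7, 1
Rank b: 8, 4, 5, 3, 1, 7, 2, 6
d = rank(a) − rank(b): -4, 1, -2, 3, 7, -5, 5, -5; Σd² = 154
ρ = 1 − 6Σd² / [n(n²−1)] = 1 − 6×154 / (8×63) = 1 − 924/504 ≈ -0.8333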